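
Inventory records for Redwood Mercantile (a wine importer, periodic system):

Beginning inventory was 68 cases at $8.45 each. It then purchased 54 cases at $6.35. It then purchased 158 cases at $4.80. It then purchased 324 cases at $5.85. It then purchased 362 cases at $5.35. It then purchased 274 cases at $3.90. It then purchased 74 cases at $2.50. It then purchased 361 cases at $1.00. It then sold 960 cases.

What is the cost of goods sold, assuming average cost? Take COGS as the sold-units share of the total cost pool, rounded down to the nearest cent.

Sale 1, sell 960: 960/1675 × $7,122.60 → $4,082.20
Ending inventory (cost pool remaining) = $3,040.40

COGS = $4,082.20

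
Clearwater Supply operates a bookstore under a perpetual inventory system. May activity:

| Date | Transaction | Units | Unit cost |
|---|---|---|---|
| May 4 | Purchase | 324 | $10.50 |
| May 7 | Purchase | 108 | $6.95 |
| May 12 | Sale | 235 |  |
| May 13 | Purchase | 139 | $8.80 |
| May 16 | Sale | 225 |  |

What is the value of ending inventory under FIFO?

Ending inventory = $976.80

May 12, 235 sold [FIFO — oldest first]: 235 @ $10.50 = $2,467.50
May 16, 225 sold [FIFO — oldest first]: 89 @ $10.50 + 108 @ $6.95 + 28 @ $8.80 = $1,931.50
Total COGS = $2,467.50 + $1,931.50 = $4,399.00
Ending inventory: 111 @ $8.80 = $976.80
Check: goods available $5,375.80 = COGS $4,399.00 + ending $976.80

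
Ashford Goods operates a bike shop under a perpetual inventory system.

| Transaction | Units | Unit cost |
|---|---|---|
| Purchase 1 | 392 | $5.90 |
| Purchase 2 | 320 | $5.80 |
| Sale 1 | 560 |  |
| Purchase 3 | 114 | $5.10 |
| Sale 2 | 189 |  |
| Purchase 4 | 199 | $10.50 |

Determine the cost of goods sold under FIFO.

Sale 1 (560) [FIFO — oldest first]: 392 @ $5.90 + 168 @ $5.80 = $3,287.20
Sale 2 (189) [FIFO — oldest first]: 152 @ $5.80 + 37 @ $5.10 = $1,070.30
Total COGS = $3,287.20 + $1,070.30 = $4,357.50
Ending inventory: 77 @ $5.10 + 199 @ $10.50 = $2,482.20

COGS = $4,357.50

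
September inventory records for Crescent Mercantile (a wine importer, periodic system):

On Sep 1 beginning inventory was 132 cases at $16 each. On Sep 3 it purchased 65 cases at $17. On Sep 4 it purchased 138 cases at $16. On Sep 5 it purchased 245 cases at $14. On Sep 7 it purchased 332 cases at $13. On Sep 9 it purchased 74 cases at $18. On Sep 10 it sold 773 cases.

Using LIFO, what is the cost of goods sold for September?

Sep 10, 773 sold [LIFO — newest first]: 74 @ $18 + 332 @ $13 + 245 @ $14 + 122 @ $16 = $11,030
Ending inventory: 132 @ $16 + 65 @ $17 + 16 @ $16 = $3,473
Check: goods available $14,503 = COGS $11,030 + ending $3,473

COGS = $11,030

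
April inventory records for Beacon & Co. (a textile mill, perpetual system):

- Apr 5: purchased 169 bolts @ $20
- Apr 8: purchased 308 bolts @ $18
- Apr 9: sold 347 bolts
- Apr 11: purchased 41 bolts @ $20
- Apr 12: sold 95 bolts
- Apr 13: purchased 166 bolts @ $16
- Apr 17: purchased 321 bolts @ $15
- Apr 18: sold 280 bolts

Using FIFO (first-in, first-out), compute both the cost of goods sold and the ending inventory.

Apr 9, 347 sold [FIFO — oldest first]: 169 @ $20 + 178 @ $18 = $6,584
Apr 12, 95 sold [FIFO — oldest first]: 95 @ $18 = $1,710
Apr 18, 280 sold [FIFO — oldest first]: 35 @ $18 + 41 @ $20 + 166 @ $16 + 38 @ $15 = $4,676
Total COGS = $6,584 + $1,710 + $4,676 = $12,970
Ending inventory: 283 @ $15 = $4,245
Check: goods available $17,215 = COGS $12,970 + ending $4,245

COGS = $12,970; ending inventory = $4,245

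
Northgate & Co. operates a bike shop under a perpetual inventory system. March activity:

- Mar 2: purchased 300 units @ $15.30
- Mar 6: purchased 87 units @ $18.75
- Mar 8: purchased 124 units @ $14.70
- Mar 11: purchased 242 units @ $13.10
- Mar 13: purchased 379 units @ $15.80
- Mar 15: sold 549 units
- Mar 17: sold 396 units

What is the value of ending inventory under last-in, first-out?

Mar 15, 549 sold [LIFO — newest first]: 379 @ $15.80 + 170 @ $13.10 = $8,215.20
Mar 17, 396 sold [LIFO — newest first]: 72 @ $13.10 + 124 @ $14.70 + 87 @ $18.75 + 113 @ $15.30 = $6,126.15
Total COGS = $8,215.20 + $6,126.15 = $14,341.35
Ending inventory: 187 @ $15.30 = $2,861.10
Check: goods available $17,202.45 = COGS $14,341.35 + ending $2,861.10

Ending inventory = $2,861.10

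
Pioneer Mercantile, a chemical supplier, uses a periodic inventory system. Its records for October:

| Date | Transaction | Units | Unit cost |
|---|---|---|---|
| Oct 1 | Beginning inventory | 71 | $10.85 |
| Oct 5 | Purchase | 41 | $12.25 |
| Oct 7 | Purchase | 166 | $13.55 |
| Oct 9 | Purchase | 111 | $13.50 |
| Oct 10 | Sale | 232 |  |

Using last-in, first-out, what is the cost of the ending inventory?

Oct 10, 232 sold [LIFO — newest first]: 111 @ $13.50 + 121 @ $13.55 = $3,138.05
Ending inventory: 71 @ $10.85 + 41 @ $12.25 + 45 @ $13.55 = $1,882.35

Ending inventory = $1,882.35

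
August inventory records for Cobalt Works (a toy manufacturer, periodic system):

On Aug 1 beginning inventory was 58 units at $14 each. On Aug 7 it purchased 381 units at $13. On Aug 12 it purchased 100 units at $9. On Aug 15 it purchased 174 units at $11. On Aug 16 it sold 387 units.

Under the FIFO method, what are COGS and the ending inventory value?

Aug 16, 387 sold [FIFO — oldest first]: 58 @ $14 + 329 @ $13 = $5,089
Ending inventory: 52 @ $13 + 100 @ $9 + 174 @ $11 = $3,490
Check: goods available $8,579 = COGS $5,089 + ending $3,490

COGS = $5,089; ending inventory = $3,490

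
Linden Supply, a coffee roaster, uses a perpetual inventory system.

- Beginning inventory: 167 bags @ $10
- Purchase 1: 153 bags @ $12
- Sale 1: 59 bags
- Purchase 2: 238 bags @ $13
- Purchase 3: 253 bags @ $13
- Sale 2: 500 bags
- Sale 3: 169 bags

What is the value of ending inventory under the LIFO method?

Sale 1 (59) [LIFO — newest first]: 59 @ $12 = $708
Sale 2 (500) [LIFO — newest first]: 253 @ $13 + 238 @ $13 + 9 @ $12 = $6,491
Sale 3 (169) [LIFO — newest first]: 85 @ $12 + 84 @ $10 = $1,860
Total COGS = $708 + $6,491 + $1,860 = $9,059
Ending inventory: 83 @ $10 = $830

Ending inventory = $830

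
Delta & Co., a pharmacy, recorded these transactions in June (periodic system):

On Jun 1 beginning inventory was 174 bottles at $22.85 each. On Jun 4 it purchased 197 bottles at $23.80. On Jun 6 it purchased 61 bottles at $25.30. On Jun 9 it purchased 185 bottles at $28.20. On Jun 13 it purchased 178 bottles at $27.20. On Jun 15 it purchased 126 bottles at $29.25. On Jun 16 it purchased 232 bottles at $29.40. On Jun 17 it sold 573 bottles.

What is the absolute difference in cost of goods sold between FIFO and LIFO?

$2,207.30

FIFO COGS: 174 @ $22.85 + 197 @ $23.80 + 61 @ $25.30 + 141 @ $28.20 = $14,184.00
LIFO COGS: 232 @ $29.40 + 126 @ $29.25 + 178 @ $27.20 + 37 @ $28.20 = $16,391.30
Difference = |$14,184.00 − $16,391.30| = $2,207.30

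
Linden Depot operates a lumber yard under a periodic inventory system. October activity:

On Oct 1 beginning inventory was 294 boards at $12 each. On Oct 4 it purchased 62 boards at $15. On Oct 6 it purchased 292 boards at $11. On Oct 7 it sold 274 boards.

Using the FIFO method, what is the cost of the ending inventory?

Ending inventory = $4,382

Oct 7, 274 sold [FIFO — oldest first]: 274 @ $12 = $3,288
Ending inventory: 20 @ $12 + 62 @ $15 + 292 @ $11 = $4,382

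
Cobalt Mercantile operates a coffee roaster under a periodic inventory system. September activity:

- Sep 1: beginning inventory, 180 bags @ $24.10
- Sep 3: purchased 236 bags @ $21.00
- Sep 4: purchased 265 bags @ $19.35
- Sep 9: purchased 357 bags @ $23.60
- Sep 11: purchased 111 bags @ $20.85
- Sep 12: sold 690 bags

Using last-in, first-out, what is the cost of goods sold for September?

COGS = $15,035.25

Sep 12, 690 sold [LIFO — newest first]: 111 @ $20.85 + 357 @ $23.60 + 222 @ $19.35 = $15,035.25
Ending inventory: 180 @ $24.10 + 236 @ $21.00 + 43 @ $19.35 = $10,126.05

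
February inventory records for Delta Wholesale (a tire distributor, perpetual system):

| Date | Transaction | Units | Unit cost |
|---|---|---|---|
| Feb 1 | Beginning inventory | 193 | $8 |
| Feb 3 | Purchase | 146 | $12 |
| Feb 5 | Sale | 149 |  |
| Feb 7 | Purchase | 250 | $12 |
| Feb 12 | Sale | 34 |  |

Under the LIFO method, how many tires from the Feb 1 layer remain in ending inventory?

190

Feb 5, 149 sold [LIFO — newest first]: 146 @ $12 + 3 @ $8 = $1,776
Feb 12, 34 sold [LIFO — newest first]: 34 @ $12 = $408
Total COGS = $1,776 + $408 = $2,184
Ending inventory: 190 @ $8 + 216 @ $12 = $4,112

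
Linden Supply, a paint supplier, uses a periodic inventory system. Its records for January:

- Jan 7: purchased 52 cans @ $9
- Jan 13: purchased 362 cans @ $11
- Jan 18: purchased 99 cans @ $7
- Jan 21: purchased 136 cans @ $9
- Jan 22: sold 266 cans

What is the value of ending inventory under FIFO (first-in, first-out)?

Jan 22, 266 sold [FIFO — oldest first]: 52 @ $9 + 214 @ $11 = $2,822
Ending inventory: 148 @ $11 + 99 @ $7 + 136 @ $9 = $3,545

Ending inventory = $3,545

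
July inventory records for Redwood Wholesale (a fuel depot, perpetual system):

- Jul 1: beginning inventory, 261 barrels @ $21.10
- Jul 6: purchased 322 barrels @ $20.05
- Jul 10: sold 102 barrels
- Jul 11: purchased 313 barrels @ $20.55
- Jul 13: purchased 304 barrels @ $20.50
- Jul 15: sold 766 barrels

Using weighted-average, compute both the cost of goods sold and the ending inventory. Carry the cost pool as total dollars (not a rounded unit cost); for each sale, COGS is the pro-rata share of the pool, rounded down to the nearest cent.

After Jul 1: 261 on hand, pool $5,507.10 (≈ $21.1000 each)
After Jul 6: 583 on hand, pool $11,963.20 (≈ $20.5201 each)
Jul 10, sell 102: 102/583 × $11,963.20 → $2,093.04
After Jul 11: 794 on hand, pool $16,302.31 (≈ $20.5319 each)
After Jul 13: 1098 on hand, pool $22,534.31 (≈ $20.5231 each)
Jul 15, sell 766: 766/1098 × $22,534.31 → $15,720.65
Total COGS = $2,093.04 + $15,720.65 = $17,813.69
Ending inventory (cost pool remaining) = $6,813.66

COGS = $17,813.69; ending inventory = $6,813.66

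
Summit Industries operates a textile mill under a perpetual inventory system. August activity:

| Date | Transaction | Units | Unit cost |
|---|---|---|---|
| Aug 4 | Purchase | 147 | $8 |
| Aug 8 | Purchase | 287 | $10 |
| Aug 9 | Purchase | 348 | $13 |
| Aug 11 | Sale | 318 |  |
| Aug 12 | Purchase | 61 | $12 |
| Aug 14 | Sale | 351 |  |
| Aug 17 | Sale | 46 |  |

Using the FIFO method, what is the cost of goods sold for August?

COGS = $7,699

Aug 11, 318 sold [FIFO — oldest first]: 147 @ $8 + 171 @ $10 = $2,886
Aug 14, 351 sold [FIFO — oldest first]: 116 @ $10 + 235 @ $13 = $4,215
Aug 17, 46 sold [FIFO — oldest first]: 46 @ $13 = $598
Total COGS = $2,886 + $4,215 + $598 = $7,699
Ending inventory: 67 @ $13 + 61 @ $12 = $1,603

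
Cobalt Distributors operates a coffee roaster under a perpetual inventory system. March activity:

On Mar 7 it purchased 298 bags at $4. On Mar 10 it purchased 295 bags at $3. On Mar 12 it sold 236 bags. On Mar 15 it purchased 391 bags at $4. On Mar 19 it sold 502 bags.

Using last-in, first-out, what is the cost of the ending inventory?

Ending inventory = $984

Mar 12, 236 sold [LIFO — newest first]: 236 @ $3 = $708
Mar 19, 502 sold [LIFO — newest first]: 391 @ $4 + 59 @ $3 + 52 @ $4 = $1,949
Total COGS = $708 + $1,949 = $2,657
Ending inventory: 246 @ $4 = $984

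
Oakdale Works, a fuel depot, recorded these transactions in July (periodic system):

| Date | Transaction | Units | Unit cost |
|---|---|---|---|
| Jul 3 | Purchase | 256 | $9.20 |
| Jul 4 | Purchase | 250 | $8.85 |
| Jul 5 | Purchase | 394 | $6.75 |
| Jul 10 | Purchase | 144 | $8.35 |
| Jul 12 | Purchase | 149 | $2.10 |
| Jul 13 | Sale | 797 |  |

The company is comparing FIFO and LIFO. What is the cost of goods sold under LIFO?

COGS = $5,148.30

FIFO COGS: 256 @ $9.20 + 250 @ $8.85 + 291 @ $6.75 = $6,531.95
LIFO COGS: 149 @ $2.10 + 144 @ $8.35 + 394 @ $6.75 + 110 @ $8.85 = $5,148.30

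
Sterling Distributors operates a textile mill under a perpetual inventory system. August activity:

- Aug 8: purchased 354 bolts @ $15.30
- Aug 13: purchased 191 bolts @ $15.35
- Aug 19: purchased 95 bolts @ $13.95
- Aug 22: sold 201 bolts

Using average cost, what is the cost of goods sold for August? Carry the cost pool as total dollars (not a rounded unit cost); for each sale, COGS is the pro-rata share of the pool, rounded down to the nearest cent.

COGS = $3,038.02

After Aug 8: 354 on hand, pool $5,416.20 (≈ $15.3000 each)
After Aug 13: 545 on hand, pool $8,348.05 (≈ $15.3175 each)
After Aug 19: 640 on hand, pool $9,673.30 (≈ $15.1145 each)
Aug 22, sell 201: 201/640 × $9,673.30 → $3,038.02
Ending inventory (cost pool remaining) = $6,635.28
Check: goods available $9,673.30 = COGS $3,038.02 + ending $6,635.28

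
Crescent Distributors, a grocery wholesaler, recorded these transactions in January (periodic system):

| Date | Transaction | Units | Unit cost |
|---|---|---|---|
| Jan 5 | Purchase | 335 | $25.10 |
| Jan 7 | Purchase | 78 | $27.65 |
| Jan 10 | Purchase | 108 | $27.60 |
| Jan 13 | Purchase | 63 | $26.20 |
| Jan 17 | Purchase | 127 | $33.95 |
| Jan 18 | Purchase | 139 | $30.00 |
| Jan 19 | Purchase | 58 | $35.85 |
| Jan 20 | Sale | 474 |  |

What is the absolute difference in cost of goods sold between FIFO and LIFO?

$2,363.95

FIFO COGS: 335 @ $25.10 + 78 @ $27.65 + 61 @ $27.60 = $12,248.80
LIFO COGS: 58 @ $35.85 + 139 @ $30.00 + 127 @ $33.95 + 63 @ $26.20 + 87 @ $27.60 = $14,612.75
Difference = |$12,248.80 − $14,612.75| = $2,363.95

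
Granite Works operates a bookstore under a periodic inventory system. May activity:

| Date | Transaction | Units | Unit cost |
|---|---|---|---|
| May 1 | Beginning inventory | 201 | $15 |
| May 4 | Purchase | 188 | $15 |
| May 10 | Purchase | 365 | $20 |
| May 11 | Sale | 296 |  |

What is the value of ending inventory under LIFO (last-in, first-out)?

May 11, 296 sold [LIFO — newest first]: 296 @ $20 = $5,920
Ending inventory: 201 @ $15 + 188 @ $15 + 69 @ $20 = $7,215

Ending inventory = $7,215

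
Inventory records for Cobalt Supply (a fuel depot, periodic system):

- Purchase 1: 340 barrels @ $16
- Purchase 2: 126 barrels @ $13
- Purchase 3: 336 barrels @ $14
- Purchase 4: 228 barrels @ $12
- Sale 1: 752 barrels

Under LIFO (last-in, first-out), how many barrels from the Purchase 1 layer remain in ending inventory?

278

Sale 1 (752) [LIFO — newest first]: 228 @ $12 + 336 @ $14 + 126 @ $13 + 62 @ $16 = $10,070
Ending inventory: 278 @ $16 = $4,448
Check: goods available $14,518 = COGS $10,070 + ending $4,448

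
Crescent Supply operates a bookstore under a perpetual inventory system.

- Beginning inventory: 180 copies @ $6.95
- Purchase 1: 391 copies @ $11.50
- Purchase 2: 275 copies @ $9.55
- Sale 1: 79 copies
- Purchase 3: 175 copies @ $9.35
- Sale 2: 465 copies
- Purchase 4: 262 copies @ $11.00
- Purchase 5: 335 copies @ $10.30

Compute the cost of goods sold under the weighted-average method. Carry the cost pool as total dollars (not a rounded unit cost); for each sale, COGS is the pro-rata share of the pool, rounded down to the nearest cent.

After Beginning: 180 on hand, pool $1,251.00 (≈ $6.9500 each)
After Purchase 1: 571 on hand, pool $5,747.50 (≈ $10.0657 each)
After Purchase 2: 846 on hand, pool $8,373.75 (≈ $9.8980 each)
Sale 1, sell 79: 79/846 × $8,373.75 → $781.94
After Purchase 3: 942 on hand, pool $9,228.06 (≈ $9.7962 each)
Sale 2, sell 465: 465/942 × $9,228.06 → $4,555.25
After Purchase 4: 739 on hand, pool $7,554.81 (≈ $10.2230 each)
After Purchase 5: 1074 on hand, pool $11,005.31 (≈ $10.2470 each)
Total COGS = $781.94 + $4,555.25 = $5,337.19
Ending inventory (cost pool remaining) = $11,005.31

COGS = $5,337.19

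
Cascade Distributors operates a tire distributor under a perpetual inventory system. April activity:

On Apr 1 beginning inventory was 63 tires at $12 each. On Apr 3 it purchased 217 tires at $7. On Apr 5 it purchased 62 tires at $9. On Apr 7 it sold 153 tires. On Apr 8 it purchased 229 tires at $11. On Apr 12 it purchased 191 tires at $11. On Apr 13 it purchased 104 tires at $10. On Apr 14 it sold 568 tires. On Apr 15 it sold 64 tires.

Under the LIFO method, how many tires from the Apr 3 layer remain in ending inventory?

Apr 7, 153 sold [LIFO — newest first]: 62 @ $9 + 91 @ $7 = $1,195
Apr 14, 568 sold [LIFO — newest first]: 104 @ $10 + 191 @ $11 + 229 @ $11 + 44 @ $7 = $5,968
Apr 15, 64 sold [LIFO — newest first]: 64 @ $7 = $448
Total COGS = $1,195 + $5,968 + $448 = $7,611
Ending inventory: 63 @ $12 + 18 @ $7 = $882

18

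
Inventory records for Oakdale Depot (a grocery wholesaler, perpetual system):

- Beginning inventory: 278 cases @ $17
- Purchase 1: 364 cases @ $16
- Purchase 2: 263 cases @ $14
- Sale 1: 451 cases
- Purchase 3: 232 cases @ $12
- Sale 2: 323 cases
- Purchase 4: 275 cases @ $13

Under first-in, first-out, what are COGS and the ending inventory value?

COGS = $12,398; ending inventory = $8,193

Sale 1 (451) [FIFO — oldest first]: 278 @ $17 + 173 @ $16 = $7,494
Sale 2 (323) [FIFO — oldest first]: 191 @ $16 + 132 @ $14 = $4,904
Total COGS = $7,494 + $4,904 = $12,398
Ending inventory: 131 @ $14 + 232 @ $12 + 275 @ $13 = $8,193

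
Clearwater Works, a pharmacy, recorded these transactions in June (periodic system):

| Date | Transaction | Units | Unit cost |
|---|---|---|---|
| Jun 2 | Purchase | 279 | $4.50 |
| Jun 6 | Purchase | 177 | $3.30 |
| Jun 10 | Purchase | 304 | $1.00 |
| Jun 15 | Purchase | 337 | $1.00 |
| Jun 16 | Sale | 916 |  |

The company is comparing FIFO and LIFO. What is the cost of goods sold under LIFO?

FIFO COGS: 279 @ $4.50 + 177 @ $3.30 + 304 @ $1.00 + 156 @ $1.00 = $2,299.60
LIFO COGS: 337 @ $1.00 + 304 @ $1.00 + 177 @ $3.30 + 98 @ $4.50 = $1,666.10

COGS = $1,666.10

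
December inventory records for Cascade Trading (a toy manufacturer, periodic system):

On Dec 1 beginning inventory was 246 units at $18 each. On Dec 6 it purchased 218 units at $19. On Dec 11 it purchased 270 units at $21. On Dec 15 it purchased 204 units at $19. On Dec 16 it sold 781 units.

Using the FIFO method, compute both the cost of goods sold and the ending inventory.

Dec 16, 781 sold [FIFO — oldest first]: 246 @ $18 + 218 @ $19 + 270 @ $21 + 47 @ $19 = $15,133
Ending inventory: 157 @ $19 = $2,983
Check: goods available $18,116 = COGS $15,133 + ending $2,983

COGS = $15,133; ending inventory = $2,983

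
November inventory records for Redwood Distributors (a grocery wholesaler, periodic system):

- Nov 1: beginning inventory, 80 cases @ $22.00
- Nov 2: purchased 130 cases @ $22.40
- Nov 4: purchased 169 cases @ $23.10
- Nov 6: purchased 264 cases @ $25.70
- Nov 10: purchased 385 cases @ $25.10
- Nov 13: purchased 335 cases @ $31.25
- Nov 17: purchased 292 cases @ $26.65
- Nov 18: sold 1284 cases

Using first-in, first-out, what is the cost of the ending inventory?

Nov 18, 1284 sold [FIFO — oldest first]: 80 @ $22.00 + 130 @ $22.40 + 169 @ $23.10 + 264 @ $25.70 + 385 @ $25.10 + 256 @ $31.25 = $33,024.20
Ending inventory: 79 @ $31.25 + 292 @ $26.65 = $10,250.55
Check: goods available $43,274.75 = COGS $33,024.20 + ending $10,250.55

Ending inventory = $10,250.55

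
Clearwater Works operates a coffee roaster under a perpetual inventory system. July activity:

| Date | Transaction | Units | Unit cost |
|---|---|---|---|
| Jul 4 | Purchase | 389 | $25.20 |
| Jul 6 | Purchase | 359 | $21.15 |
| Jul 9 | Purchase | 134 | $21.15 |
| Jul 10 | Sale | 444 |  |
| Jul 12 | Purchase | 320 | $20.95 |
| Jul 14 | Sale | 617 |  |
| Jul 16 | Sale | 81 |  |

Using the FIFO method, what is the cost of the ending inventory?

Jul 10, 444 sold [FIFO — oldest first]: 389 @ $25.20 + 55 @ $21.15 = $10,966.05
Jul 14, 617 sold [FIFO — oldest first]: 304 @ $21.15 + 134 @ $21.15 + 179 @ $20.95 = $13,013.75
Jul 16, 81 sold [FIFO — oldest first]: 81 @ $20.95 = $1,696.95
Total COGS = $10,966.05 + $13,013.75 + $1,696.95 = $25,676.75
Ending inventory: 60 @ $20.95 = $1,257.00
Check: goods available $26,933.75 = COGS $25,676.75 + ending $1,257.00

Ending inventory = $1,257.00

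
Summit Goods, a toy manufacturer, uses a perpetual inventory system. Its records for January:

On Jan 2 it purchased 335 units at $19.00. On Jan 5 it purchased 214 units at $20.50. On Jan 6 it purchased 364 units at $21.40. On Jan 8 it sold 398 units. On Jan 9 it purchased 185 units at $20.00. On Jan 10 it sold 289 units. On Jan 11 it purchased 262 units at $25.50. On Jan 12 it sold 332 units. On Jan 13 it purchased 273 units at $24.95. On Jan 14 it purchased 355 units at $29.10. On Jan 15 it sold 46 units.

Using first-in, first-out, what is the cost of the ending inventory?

Jan 8, 398 sold [FIFO — oldest first]: 335 @ $19.00 + 63 @ $20.50 = $7,656.50
Jan 10, 289 sold [FIFO — oldest first]: 151 @ $20.50 + 138 @ $21.40 = $6,048.70
Jan 12, 332 sold [FIFO — oldest first]: 226 @ $21.40 + 106 @ $20.00 = $6,956.40
Jan 15, 46 sold [FIFO — oldest first]: 46 @ $20.00 = $920.00
Total COGS = $7,656.50 + $6,048.70 + $6,956.40 + $920.00 = $21,581.60
Ending inventory: 33 @ $20.00 + 262 @ $25.50 + 273 @ $24.95 + 355 @ $29.10 = $24,482.85
Check: goods available $46,064.45 = COGS $21,581.60 + ending $24,482.85

Ending inventory = $24,482.85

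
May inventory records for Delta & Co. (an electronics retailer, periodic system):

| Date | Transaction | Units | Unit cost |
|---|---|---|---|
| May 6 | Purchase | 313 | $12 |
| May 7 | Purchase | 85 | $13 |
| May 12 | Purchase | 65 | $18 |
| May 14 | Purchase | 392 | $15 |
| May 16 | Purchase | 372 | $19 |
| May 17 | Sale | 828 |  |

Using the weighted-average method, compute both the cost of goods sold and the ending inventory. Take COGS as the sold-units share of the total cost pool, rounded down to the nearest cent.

May 17, sell 828: 828/1227 × $18,979.00 → $12,807.34
Ending inventory (cost pool remaining) = $6,171.66

COGS = $12,807.34; ending inventory = $6,171.66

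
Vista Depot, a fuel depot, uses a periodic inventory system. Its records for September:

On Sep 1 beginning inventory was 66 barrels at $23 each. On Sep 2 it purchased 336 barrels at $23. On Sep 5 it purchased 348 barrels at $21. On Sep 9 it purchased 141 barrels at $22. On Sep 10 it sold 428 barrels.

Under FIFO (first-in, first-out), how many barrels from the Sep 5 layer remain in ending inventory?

322

Sep 10, 428 sold [FIFO — oldest first]: 66 @ $23 + 336 @ $23 + 26 @ $21 = $9,792
Ending inventory: 322 @ $21 + 141 @ $22 = $9,864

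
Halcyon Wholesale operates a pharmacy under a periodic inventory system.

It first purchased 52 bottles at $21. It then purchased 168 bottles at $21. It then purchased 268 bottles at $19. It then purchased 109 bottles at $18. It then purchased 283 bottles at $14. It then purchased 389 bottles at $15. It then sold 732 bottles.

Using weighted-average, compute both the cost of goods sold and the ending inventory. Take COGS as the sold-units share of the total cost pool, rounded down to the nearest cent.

COGS = $12,385.16; ending inventory = $9,085.84

Sale 1, sell 732: 732/1269 × $21,471.00 → $12,385.16
Ending inventory (cost pool remaining) = $9,085.84
Check: goods available $21,471.00 = COGS $12,385.16 + ending $9,085.84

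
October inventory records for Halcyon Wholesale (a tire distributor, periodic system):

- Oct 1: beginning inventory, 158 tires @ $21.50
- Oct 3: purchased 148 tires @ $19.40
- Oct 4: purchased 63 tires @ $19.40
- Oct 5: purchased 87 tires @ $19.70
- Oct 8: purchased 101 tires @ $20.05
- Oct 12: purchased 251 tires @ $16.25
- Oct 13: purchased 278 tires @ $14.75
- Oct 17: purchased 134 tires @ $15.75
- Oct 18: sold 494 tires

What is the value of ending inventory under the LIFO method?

Ending inventory = $13,975.60

Oct 18, 494 sold [LIFO — newest first]: 134 @ $15.75 + 278 @ $14.75 + 82 @ $16.25 = $7,543.50
Ending inventory: 158 @ $21.50 + 148 @ $19.40 + 63 @ $19.40 + 87 @ $19.70 + 101 @ $20.05 + 169 @ $16.25 = $13,975.60
Check: goods available $21,519.10 = COGS $7,543.50 + ending $13,975.60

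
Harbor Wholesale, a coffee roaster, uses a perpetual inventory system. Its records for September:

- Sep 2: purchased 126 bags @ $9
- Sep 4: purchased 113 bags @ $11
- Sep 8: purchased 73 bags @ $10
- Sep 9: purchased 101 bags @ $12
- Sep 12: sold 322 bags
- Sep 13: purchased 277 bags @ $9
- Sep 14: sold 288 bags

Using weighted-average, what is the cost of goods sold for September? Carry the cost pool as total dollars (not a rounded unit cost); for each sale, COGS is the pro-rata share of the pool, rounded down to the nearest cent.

After Sep 2: 126 on hand, pool $1,134.00 (≈ $9.0000 each)
After Sep 4: 239 on hand, pool $2,377.00 (≈ $9.9456 each)
After Sep 8: 312 on hand, pool $3,107.00 (≈ $9.9583 each)
After Sep 9: 413 on hand, pool $4,319.00 (≈ $10.4576 each)
Sep 12, sell 322: 322/413 × $4,319.00 → $3,367.35
After Sep 13: 368 on hand, pool $3,444.65 (≈ $9.3605 each)
Sep 14, sell 288: 288/368 × $3,444.65 → $2,695.81
Total COGS = $3,367.35 + $2,695.81 = $6,063.16
Ending inventory (cost pool remaining) = $748.84

COGS = $6,063.16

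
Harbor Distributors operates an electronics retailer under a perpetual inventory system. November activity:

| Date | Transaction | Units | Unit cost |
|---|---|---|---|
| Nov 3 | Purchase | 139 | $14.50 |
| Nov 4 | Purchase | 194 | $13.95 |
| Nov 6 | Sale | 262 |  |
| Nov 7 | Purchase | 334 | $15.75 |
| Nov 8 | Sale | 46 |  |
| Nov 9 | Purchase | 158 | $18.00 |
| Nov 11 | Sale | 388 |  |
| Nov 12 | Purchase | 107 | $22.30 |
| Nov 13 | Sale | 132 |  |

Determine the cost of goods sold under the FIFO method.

Nov 6, 262 sold [FIFO — oldest first]: 139 @ $14.50 + 123 @ $13.95 = $3,731.35
Nov 8, 46 sold [FIFO — oldest first]: 46 @ $13.95 = $641.70
Nov 11, 388 sold [FIFO — oldest first]: 25 @ $13.95 + 334 @ $15.75 + 29 @ $18.00 = $6,131.25
Nov 13, 132 sold [FIFO — oldest first]: 129 @ $18.00 + 3 @ $22.30 = $2,388.90
Total COGS = $3,731.35 + $641.70 + $6,131.25 + $2,388.90 = $12,893.20
Ending inventory: 104 @ $22.30 = $2,319.20

COGS = $12,893.20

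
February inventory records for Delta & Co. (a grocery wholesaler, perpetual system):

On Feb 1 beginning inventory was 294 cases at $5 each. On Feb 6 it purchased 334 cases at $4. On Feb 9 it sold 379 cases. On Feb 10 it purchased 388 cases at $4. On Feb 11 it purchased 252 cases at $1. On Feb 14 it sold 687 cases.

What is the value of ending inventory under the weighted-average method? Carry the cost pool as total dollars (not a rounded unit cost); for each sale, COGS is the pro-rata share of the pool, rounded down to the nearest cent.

After Feb 1: 294 on hand, pool $1,470.00 (≈ $5.0000 each)
After Feb 6: 628 on hand, pool $2,806.00 (≈ $4.4682 each)
Feb 9, sell 379: 379/628 × $2,806.00 → $1,693.42
After Feb 10: 637 on hand, pool $2,664.58 (≈ $4.1830 each)
After Feb 11: 889 on hand, pool $2,916.58 (≈ $3.2807 each)
Feb 14, sell 687: 687/889 × $2,916.58 → $2,253.87
Total COGS = $1,693.42 + $2,253.87 = $3,947.29
Ending inventory (cost pool remaining) = $662.71
Check: goods available $4,610.00 = COGS $3,947.29 + ending $662.71

Ending inventory = $662.71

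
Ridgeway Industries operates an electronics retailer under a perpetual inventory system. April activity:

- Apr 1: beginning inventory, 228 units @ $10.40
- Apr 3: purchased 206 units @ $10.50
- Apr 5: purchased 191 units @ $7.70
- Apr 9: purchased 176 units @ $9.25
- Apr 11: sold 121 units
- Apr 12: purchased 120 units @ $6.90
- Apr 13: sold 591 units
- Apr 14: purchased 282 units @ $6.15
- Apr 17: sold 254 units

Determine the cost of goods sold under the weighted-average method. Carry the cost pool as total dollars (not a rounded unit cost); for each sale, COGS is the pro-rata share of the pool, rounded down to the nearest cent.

COGS = $8,436.52

After Apr 1: 228 on hand, pool $2,371.20 (≈ $10.4000 each)
After Apr 3: 434 on hand, pool $4,534.20 (≈ $10.4475 each)
After Apr 5: 625 on hand, pool $6,004.90 (≈ $9.6078 each)
After Apr 9: 801 on hand, pool $7,632.90 (≈ $9.5292 each)
Apr 11, sell 121: 121/801 × $7,632.90 → $1,153.03
After Apr 12: 800 on hand, pool $7,307.87 (≈ $9.1348 each)
Apr 13, sell 591: 591/800 × $7,307.87 → $5,398.68
After Apr 14: 491 on hand, pool $3,643.49 (≈ $7.4205 each)
Apr 17, sell 254: 254/491 × $3,643.49 → $1,884.81
Total COGS = $1,153.03 + $5,398.68 + $1,884.81 = $8,436.52
Ending inventory (cost pool remaining) = $1,758.68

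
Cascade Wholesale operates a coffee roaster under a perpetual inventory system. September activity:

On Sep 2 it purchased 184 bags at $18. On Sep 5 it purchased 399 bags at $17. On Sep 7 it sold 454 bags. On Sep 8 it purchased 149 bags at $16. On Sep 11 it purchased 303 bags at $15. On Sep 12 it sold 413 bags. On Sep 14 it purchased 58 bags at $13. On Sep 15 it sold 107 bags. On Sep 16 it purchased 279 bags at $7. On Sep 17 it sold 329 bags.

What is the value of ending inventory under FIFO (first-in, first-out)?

Sep 7, 454 sold [FIFO — oldest first]: 184 @ $18 + 270 @ $17 = $7,902
Sep 12, 413 sold [FIFO — oldest first]: 129 @ $17 + 149 @ $16 + 135 @ $15 = $6,602
Sep 15, 107 sold [FIFO — oldest first]: 107 @ $15 = $1,605
Sep 17, 329 sold [FIFO — oldest first]: 61 @ $15 + 58 @ $13 + 210 @ $7 = $3,139
Total COGS = $7,902 + $6,602 + $1,605 + $3,139 = $19,248
Ending inventory: 69 @ $7 = $483
Check: goods available $19,731 = COGS $19,248 + ending $483

Ending inventory = $483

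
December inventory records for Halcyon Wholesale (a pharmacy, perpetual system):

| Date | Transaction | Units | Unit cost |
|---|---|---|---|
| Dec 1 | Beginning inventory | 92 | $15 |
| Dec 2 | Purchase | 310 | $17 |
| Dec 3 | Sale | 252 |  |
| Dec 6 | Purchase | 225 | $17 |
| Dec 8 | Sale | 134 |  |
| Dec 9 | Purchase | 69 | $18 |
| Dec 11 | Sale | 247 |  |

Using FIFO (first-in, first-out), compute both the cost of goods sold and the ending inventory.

COGS = $10,583; ending inventory = $1,134

Dec 3, 252 sold [FIFO — oldest first]: 92 @ $15 + 160 @ $17 = $4,100
Dec 8, 134 sold [FIFO — oldest first]: 134 @ $17 = $2,278
Dec 11, 247 sold [FIFO — oldest first]: 16 @ $17 + 225 @ $17 + 6 @ $18 = $4,205
Total COGS = $4,100 + $2,278 + $4,205 = $10,583
Ending inventory: 63 @ $18 = $1,134
Check: goods available $11,717 = COGS $10,583 + ending $1,134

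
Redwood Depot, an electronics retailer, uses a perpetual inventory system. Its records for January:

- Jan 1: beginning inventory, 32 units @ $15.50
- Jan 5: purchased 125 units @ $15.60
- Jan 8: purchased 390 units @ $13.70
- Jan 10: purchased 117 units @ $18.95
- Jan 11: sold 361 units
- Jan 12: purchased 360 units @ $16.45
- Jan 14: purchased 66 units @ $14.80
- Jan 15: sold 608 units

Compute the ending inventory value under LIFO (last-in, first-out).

Jan 11, 361 sold [LIFO — newest first]: 117 @ $18.95 + 244 @ $13.70 = $5,559.95
Jan 15, 608 sold [LIFO — newest first]: 66 @ $14.80 + 360 @ $16.45 + 146 @ $13.70 + 36 @ $15.60 = $9,460.60
Total COGS = $5,559.95 + $9,460.60 = $15,020.55
Ending inventory: 32 @ $15.50 + 89 @ $15.60 = $1,884.40

Ending inventory = $1,884.40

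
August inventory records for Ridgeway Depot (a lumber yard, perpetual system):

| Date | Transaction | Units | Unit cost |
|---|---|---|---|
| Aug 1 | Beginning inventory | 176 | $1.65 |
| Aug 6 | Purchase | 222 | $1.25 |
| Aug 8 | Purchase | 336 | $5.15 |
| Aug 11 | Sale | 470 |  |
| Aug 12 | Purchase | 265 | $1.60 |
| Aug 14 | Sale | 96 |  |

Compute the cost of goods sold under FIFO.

Aug 11, 470 sold [FIFO — oldest first]: 176 @ $1.65 + 222 @ $1.25 + 72 @ $5.15 = $938.70
Aug 14, 96 sold [FIFO — oldest first]: 96 @ $5.15 = $494.40
Total COGS = $938.70 + $494.40 = $1,433.10
Ending inventory: 168 @ $5.15 + 265 @ $1.60 = $1,289.20

COGS = $1,433.10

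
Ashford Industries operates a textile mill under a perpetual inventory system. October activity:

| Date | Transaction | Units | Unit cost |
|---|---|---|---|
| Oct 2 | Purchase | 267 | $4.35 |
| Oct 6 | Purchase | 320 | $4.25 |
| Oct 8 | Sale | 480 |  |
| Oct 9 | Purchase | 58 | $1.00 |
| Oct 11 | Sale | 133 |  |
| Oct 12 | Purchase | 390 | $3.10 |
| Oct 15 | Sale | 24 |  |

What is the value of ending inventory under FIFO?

Oct 8, 480 sold [FIFO — oldest first]: 267 @ $4.35 + 213 @ $4.25 = $2,066.70
Oct 11, 133 sold [FIFO — oldest first]: 107 @ $4.25 + 26 @ $1.00 = $480.75
Oct 15, 24 sold [FIFO — oldest first]: 24 @ $1.00 = $24.00
Total COGS = $2,066.70 + $480.75 + $24.00 = $2,571.45
Ending inventory: 8 @ $1.00 + 390 @ $3.10 = $1,217.00
Check: goods available $3,788.45 = COGS $2,571.45 + ending $1,217.00

Ending inventory = $1,217.00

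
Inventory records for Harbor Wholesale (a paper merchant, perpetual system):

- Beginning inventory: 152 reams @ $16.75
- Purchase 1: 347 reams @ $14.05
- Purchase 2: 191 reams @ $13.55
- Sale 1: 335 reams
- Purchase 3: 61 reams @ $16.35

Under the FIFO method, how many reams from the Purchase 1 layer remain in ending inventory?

164

Sale 1 (335) [FIFO — oldest first]: 152 @ $16.75 + 183 @ $14.05 = $5,117.15
Ending inventory: 164 @ $14.05 + 191 @ $13.55 + 61 @ $16.35 = $5,889.60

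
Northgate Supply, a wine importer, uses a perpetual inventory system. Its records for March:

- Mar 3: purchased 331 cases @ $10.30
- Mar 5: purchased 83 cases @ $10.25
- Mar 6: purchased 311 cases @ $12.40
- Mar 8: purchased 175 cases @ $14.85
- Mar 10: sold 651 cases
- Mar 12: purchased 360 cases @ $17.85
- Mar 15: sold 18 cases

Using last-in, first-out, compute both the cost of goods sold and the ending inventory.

Mar 10, 651 sold [LIFO — newest first]: 175 @ $14.85 + 311 @ $12.40 + 83 @ $10.25 + 82 @ $10.30 = $8,150.50
Mar 15, 18 sold [LIFO — newest first]: 18 @ $17.85 = $321.30
Total COGS = $8,150.50 + $321.30 = $8,471.80
Ending inventory: 249 @ $10.30 + 342 @ $17.85 = $8,669.40
Check: goods available $17,141.20 = COGS $8,471.80 + ending $8,669.40

COGS = $8,471.80; ending inventory = $8,669.40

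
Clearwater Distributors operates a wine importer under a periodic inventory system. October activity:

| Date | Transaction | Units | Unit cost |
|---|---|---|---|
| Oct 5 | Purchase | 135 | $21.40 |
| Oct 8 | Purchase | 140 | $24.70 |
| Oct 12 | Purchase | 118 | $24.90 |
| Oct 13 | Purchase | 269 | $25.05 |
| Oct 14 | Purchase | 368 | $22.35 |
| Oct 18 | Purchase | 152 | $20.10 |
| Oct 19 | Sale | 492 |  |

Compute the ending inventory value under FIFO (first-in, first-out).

Oct 19, 492 sold [FIFO — oldest first]: 135 @ $21.40 + 140 @ $24.70 + 118 @ $24.90 + 99 @ $25.05 = $11,765.15
Ending inventory: 170 @ $25.05 + 368 @ $22.35 + 152 @ $20.10 = $15,538.50
Check: goods available $27,303.65 = COGS $11,765.15 + ending $15,538.50

Ending inventory = $15,538.50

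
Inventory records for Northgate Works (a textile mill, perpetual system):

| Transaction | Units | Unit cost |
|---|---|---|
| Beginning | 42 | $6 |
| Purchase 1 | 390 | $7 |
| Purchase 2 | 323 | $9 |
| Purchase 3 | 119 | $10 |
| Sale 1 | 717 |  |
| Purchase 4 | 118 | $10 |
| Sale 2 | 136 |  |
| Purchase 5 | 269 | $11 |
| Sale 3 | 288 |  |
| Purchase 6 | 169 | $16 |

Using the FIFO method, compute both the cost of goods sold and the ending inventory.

COGS = $9,898; ending inventory = $4,024

Sale 1 (717) [FIFO — oldest first]: 42 @ $6 + 390 @ $7 + 285 @ $9 = $5,547
Sale 2 (136) [FIFO — oldest first]: 38 @ $9 + 98 @ $10 = $1,322
Sale 3 (288) [FIFO — oldest first]: 21 @ $10 + 118 @ $10 + 149 @ $11 = $3,029
Total COGS = $5,547 + $1,322 + $3,029 = $9,898
Ending inventory: 120 @ $11 + 169 @ $16 = $4,024
Check: goods available $13,922 = COGS $9,898 + ending $4,024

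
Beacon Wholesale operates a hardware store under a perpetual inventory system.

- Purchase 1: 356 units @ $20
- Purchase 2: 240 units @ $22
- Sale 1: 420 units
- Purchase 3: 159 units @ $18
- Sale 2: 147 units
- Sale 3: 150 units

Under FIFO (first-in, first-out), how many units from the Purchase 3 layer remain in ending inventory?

Sale 1 (420) [FIFO — oldest first]: 356 @ $20 + 64 @ $22 = $8,528
Sale 2 (147) [FIFO — oldest first]: 147 @ $22 = $3,234
Sale 3 (150) [FIFO — oldest first]: 29 @ $22 + 121 @ $18 = $2,816
Total COGS = $8,528 + $3,234 + $2,816 = $14,578
Ending inventory: 38 @ $18 = $684

38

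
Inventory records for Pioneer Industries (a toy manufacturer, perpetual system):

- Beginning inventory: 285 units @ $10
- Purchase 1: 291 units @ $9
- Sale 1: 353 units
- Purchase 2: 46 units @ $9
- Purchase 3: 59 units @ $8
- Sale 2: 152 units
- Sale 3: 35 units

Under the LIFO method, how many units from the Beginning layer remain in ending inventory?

Sale 1 (353) [LIFO — newest first]: 291 @ $9 + 62 @ $10 = $3,239
Sale 2 (152) [LIFO — newest first]: 59 @ $8 + 46 @ $9 + 47 @ $10 = $1,356
Sale 3 (35) [LIFO — newest first]: 35 @ $10 = $350
Total COGS = $3,239 + $1,356 + $350 = $4,945
Ending inventory: 141 @ $10 = $1,410
Check: goods available $6,355 = COGS $4,945 + ending $1,410

141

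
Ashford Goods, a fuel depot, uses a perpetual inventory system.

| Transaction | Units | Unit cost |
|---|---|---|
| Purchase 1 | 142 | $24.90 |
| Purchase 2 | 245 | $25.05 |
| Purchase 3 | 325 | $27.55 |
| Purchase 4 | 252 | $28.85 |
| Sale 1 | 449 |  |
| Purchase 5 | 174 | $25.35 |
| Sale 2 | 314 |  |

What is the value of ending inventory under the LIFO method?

Ending inventory = $9,372.45

Sale 1 (449) [LIFO — newest first]: 252 @ $28.85 + 197 @ $27.55 = $12,697.55
Sale 2 (314) [LIFO — newest first]: 174 @ $25.35 + 128 @ $27.55 + 12 @ $25.05 = $8,237.90
Total COGS = $12,697.55 + $8,237.90 = $20,935.45
Ending inventory: 142 @ $24.90 + 233 @ $25.05 = $9,372.45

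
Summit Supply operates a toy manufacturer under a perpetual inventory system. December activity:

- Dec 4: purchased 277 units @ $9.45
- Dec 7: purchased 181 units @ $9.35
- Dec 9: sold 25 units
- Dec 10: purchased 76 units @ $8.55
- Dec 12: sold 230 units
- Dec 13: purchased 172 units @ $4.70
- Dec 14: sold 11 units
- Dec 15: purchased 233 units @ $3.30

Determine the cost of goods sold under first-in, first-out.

Dec 9, 25 sold [FIFO — oldest first]: 25 @ $9.45 = $236.25
Dec 12, 230 sold [FIFO — oldest first]: 230 @ $9.45 = $2,173.50
Dec 14, 11 sold [FIFO — oldest first]: 11 @ $9.45 = $103.95
Total COGS = $236.25 + $2,173.50 + $103.95 = $2,513.70
Ending inventory: 11 @ $9.45 + 181 @ $9.35 + 76 @ $8.55 + 172 @ $4.70 + 233 @ $3.30 = $4,023.40

COGS = $2,513.70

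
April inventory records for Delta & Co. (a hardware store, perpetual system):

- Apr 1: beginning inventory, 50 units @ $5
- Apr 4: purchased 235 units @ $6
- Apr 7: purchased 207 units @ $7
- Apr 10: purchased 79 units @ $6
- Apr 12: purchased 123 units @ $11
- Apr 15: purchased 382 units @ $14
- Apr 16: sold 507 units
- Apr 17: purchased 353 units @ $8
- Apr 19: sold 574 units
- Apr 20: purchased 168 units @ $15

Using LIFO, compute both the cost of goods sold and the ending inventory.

Apr 16, 507 sold [LIFO — newest first]: 382 @ $14 + 123 @ $11 + 2 @ $6 = $6,713
Apr 19, 574 sold [LIFO — newest first]: 353 @ $8 + 77 @ $6 + 144 @ $7 = $4,294
Total COGS = $6,713 + $4,294 = $11,007
Ending inventory: 50 @ $5 + 235 @ $6 + 63 @ $7 + 168 @ $15 = $4,621
Check: goods available $15,628 = COGS $11,007 + ending $4,621

COGS = $11,007; ending inventory = $4,621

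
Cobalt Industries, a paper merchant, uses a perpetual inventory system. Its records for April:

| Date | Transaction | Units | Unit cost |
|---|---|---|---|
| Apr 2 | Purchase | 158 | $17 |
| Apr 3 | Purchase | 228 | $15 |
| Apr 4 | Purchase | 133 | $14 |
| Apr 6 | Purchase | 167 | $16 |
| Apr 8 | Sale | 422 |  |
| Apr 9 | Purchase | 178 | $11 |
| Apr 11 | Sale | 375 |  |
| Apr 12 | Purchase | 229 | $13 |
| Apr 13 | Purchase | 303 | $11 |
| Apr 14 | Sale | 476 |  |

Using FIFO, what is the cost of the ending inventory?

Apr 8, 422 sold [FIFO — oldest first]: 158 @ $17 + 228 @ $15 + 36 @ $14 = $6,610
Apr 11, 375 sold [FIFO — oldest first]: 97 @ $14 + 167 @ $16 + 111 @ $11 = $5,251
Apr 14, 476 sold [FIFO — oldest first]: 67 @ $11 + 229 @ $13 + 180 @ $11 = $5,694
Total COGS = $6,610 + $5,251 + $5,694 = $17,555
Ending inventory: 123 @ $11 = $1,353
Check: goods available $18,908 = COGS $17,555 + ending $1,353

Ending inventory = $1,353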